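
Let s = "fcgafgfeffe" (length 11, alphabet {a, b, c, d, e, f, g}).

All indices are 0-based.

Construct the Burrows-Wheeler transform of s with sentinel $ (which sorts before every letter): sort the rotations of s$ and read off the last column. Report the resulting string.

rank  rotation      last
    0  $fcgafgfeffe  e
    1  afgfeffe$fcg  g
    2  cgafgfeffe$f  f
    3  e$fcgafgfeff  f
    4  effe$fcgafgf  f
    5  fcgafgfeffe$  $
    6  fe$fcgafgfef  f
    7  feffe$fcgafg  g
    8  ffe$fcgafgfe  e
    9  fgfeffe$fcga  a
   10  gafgfeffe$fc  c
   11  gfeffe$fcgaf  f

egfff$fgeacf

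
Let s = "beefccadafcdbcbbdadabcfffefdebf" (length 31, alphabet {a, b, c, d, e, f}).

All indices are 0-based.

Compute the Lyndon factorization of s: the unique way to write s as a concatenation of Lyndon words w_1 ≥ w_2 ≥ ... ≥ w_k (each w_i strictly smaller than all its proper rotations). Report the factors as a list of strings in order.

emit factor 1: 'beefcc' (i=0, period=6)
emit factor 2: 'adafcdbcbbd' (i=6, period=11)
emit factor 3: 'ad' (i=17, period=2)
emit factor 4: 'abcfffefdebf' (i=19, period=12)

["beefcc", "adafcdbcbbd", "ad", "abcfffefdebf"]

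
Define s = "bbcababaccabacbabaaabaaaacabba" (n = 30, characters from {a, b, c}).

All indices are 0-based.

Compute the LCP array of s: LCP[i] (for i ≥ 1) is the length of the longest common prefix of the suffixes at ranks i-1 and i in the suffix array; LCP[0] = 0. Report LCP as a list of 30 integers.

[0, 1, 3, 3, 2, 2, 1, 5, 3, 3, 4, 2, 1, 2, 2, 0, 2, 4, 2, 4, 2, 3, 1, 2, 1, 0, 4, 3, 1, 1]

sorted suffixes:
  #0 SA[0]=29  'a'
  #1 SA[1]=21  'aaaacabba'
  #2 SA[2]=17  'aaabaaaacabba'
  #3 SA[3]=22  'aaacabba'
  #4 SA[4]=18  'aabaaaacabba'
  #5 SA[5]=23  'aacabba'
  #6 SA[6]=19  'abaaaacabba'
  #7 SA[7]=15  'abaaabaaaacabba'
  #8 SA[8]=3  'ababaccabacbabaaabaaaacabba'
  #9 SA[9]=10  'abacbabaaabaaaacabba'
  #10 SA[10]=5  'abaccabacbabaaabaaaacabba'
  #11 SA[11]=26  'abba'
  #12 SA[12]=24  'acabba'
  #13 SA[13]=12  'acbabaaabaaaacabba'
  #14 SA[14]=7  'accabacbabaaabaaaacabba'
  #15 SA[15]=28  'ba'
  #16 SA[16]=20  'baaaacabba'
  #17 SA[17]=16  'baaabaaaacabba'
  #18 SA[18]=14  'babaaabaaaacabba'
  #19 SA[19]=4  'babaccabacbabaaabaaaacabba'
  #20 SA[20]=11  'bacbabaaabaaaacabba'
  #21 SA[21]=6  'baccabacbabaaabaaaacabba'
  #22 SA[22]=27  'bba'
  #23 SA[23]=0  'bbcababaccabacbabaaabaaaacabba'
  #24 SA[24]=1  'bcababaccabacbabaaabaaaacabba'
  #25 SA[25]=2  'cababaccabacbabaaabaaaacabba'
  #26 SA[26]=9  'cabacbabaaabaaaacabba'
  #27 SA[27]=25  'cabba'
  #28 SA[28]=13  'cbabaaabaaaacabba'
  #29 SA[29]=8  'ccabacbabaaabaaaacabba'

SA = [29, 21, 17, 22, 18, 23, 19, 15, 3, 10, 5, 26, 24, 12, 7, 28, 20, 16, 14, 4, 11, 6, 27, 0, 1, 2, 9, 25, 13, 8]
rank  pair      lcp
   1  s[29:],s[21:]  1  'a'
   2  s[21:],s[17:]  3  'aaa'
   3  s[17:],s[22:]  3  'aaa'
   4  s[22:],s[18:]  2  'aa'
   5  s[18:],s[23:]  2  'aa'
   6  s[23:],s[19:]  1  'a'
   7  s[19:],s[15:]  5  'abaaa'
   8  s[15:],s[3:]  3  'aba'
   9  s[3:],s[10:]  3  'aba'
  10  s[10:],s[5:]  4  'abac'
  11  s[5:],s[26:]  2  'ab'
  12  s[26:],s[24:]  1  'a'
  13  s[24:],s[12:]  2  'ac'
  14  s[12:],s[7:]  2  'ac'
  15  s[7:],s[28:]  0  ''
  16  s[28:],s[20:]  2  'ba'
  17  s[20:],s[16:]  4  'baaa'
  18  s[16:],s[14:]  2  'ba'
  19  s[14:],s[4:]  4  'baba'
  20  s[4:],s[11:]  2  'ba'
  21  s[11:],s[6:]  3  'bac'
  22  s[6:],s[27:]  1  'b'
  23  s[27:],s[0:]  2  'bb'
  24  s[0:],s[1:]  1  'b'
  25  s[1:],s[2:]  0  ''
  26  s[2:],s[9:]  4  'caba'
  27  s[9:],s[25:]  3  'cab'
  28  s[25:],s[13:]  1  'c'
  29  s[13:],s[8:]  1  'c'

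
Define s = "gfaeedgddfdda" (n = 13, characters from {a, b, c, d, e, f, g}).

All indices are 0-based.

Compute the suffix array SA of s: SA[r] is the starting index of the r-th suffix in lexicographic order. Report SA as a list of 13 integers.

sorted suffixes:
  #0 SA[0]=12  'a'
  #1 SA[1]=2  'aeedgddfdda'
  #2 SA[2]=11  'da'
  #3 SA[3]=10  'dda'
  #4 SA[4]=7  'ddfdda'
  #5 SA[5]=8  'dfdda'
  #6 SA[6]=5  'dgddfdda'
  #7 SA[7]=4  'edgddfdda'
  #8 SA[8]=3  'eedgddfdda'
  #9 SA[9]=1  'faeedgddfdda'
  #10 SA[10]=9  'fdda'
  #11 SA[11]=6  'gddfdda'
  #12 SA[12]=0  'gfaeedgddfdda'

[12, 2, 11, 10, 7, 8, 5, 4, 3, 1, 9, 6, 0]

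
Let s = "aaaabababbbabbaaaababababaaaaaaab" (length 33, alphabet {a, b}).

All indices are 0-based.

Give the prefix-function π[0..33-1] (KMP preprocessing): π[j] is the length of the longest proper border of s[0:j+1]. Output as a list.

π[0] = 0
j=1 s[j]='a': π[1]=1 (border 'a')
j=2 s[j]='a': π[2]=2 (border 'aa')
j=3 s[j]='a': π[3]=3 (border 'aaa')
j=4 s[j]='b': k: 3→2→1→0; π[4]=0 (border '')
j=5 s[j]='a': π[5]=1 (border 'a')
j=6 s[j]='b': k: 1→0; π[6]=0 (border '')
j=7 s[j]='a': π[7]=1 (border 'a')
j=8 s[j]='b': k: 1→0; π[8]=0 (border '')
j=9 s[j]='b': π[9]=0 (border '')
j=10 s[j]='b': π[10]=0 (border '')
j=11 s[j]='a': π[11]=1 (border 'a')
j=12 s[j]='b': k: 1→0; π[12]=0 (border '')
j=13 s[j]='b': π[13]=0 (border '')
j=14 s[j]='a': π[14]=1 (border 'a')
j=15 s[j]='a': π[15]=2 (border 'aa')
j=16 s[j]='a': π[16]=3 (border 'aaa')
j=17 s[j]='a': π[17]=4 (border 'aaaa')
j=18 s[j]='b': π[18]=5 (border 'aaaab')
j=19 s[j]='a': π[19]=6 (border 'aaaaba')
j=20 s[j]='b': π[20]=7 (border 'aaaabab')
j=21 s[j]='a': π[21]=8 (border 'aaaababa')
j=22 s[j]='b': π[22]=9 (border 'aaaababab')
j=23 s[j]='a': k: 9→0; π[23]=1 (border 'a')
j=24 s[j]='b': k: 1→0; π[24]=0 (border '')
j=25 s[j]='a': π[25]=1 (border 'a')
j=26 s[j]='a': π[26]=2 (border 'aa')
j=27 s[j]='a': π[27]=3 (border 'aaa')
j=28 s[j]='a': π[28]=4 (border 'aaaa')
j=29 s[j]='a': k: 4→3; π[29]=4 (border 'aaaa')
j=30 s[j]='a': k: 4→3; π[30]=4 (border 'aaaa')
j=31 s[j]='a': k: 4→3; π[31]=4 (border 'aaaa')
j=32 s[j]='b': π[32]=5 (border 'aaaab')

[0, 1, 2, 3, 0, 1, 0, 1, 0, 0, 0, 1, 0, 0, 1, 2, 3, 4, 5, 6, 7, 8, 9, 1, 0, 1, 2, 3, 4, 4, 4, 4, 5]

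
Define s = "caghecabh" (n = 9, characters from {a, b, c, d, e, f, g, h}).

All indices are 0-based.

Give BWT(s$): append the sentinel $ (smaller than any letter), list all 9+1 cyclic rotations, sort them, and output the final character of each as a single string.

hccae$habg

rank  rotation    last
    0  $caghecabh  h
    1  abh$caghec  c
    2  aghecabh$c  c
    3  bh$cagheca  a
    4  cabh$caghe  e
    5  caghecabh$  $
    6  ecabh$cagh  h
    7  ghecabh$ca  a
    8  h$caghecab  b
    9  hecabh$cag  g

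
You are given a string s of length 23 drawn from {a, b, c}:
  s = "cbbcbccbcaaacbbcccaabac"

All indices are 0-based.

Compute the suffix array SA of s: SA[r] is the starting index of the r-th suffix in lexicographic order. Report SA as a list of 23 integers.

[9, 18, 10, 19, 21, 11, 20, 1, 13, 7, 2, 4, 14, 22, 8, 17, 0, 12, 6, 3, 16, 5, 15]

rank | idx | suffix
   0 |   9 | aaacbbcccaabac
   1 |  18 | aabac
   2 |  10 | aacbbcccaabac
   3 |  19 | abac
   4 |  21 | ac
   5 |  11 | acbbcccaabac
   6 |  20 | bac
   7 |   1 | bbcbccbcaaacbbcccaabac
   8 |  13 | bbcccaabac
   9 |   7 | bcaaacbbcccaabac
  10 |   2 | bcbccbcaaacbbcccaabac
  11 |   4 | bccbcaaacbbcccaabac
  12 |  14 | bcccaabac
  13 |  22 | c
  14 |   8 | caaacbbcccaabac
  15 |  17 | caabac
  16 |   0 | cbbcbccbcaaacbbcccaabac
  17 |  12 | cbbcccaabac
  18 |   6 | cbcaaacbbcccaabac
  19 |   3 | cbccbcaaacbbcccaabac
  20 |  16 | ccaabac
  21 |   5 | ccbcaaacbbcccaabac
  22 |  15 | cccaabac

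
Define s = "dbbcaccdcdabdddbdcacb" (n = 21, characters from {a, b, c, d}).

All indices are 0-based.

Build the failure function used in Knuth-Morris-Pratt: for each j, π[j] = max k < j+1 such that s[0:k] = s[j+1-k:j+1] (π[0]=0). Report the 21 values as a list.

π[0] = 0
j=1 s[j]='b': π[1]=0 (border '')
j=2 s[j]='b': π[2]=0 (border '')
j=3 s[j]='c': π[3]=0 (border '')
j=4 s[j]='a': π[4]=0 (border '')
j=5 s[j]='c': π[5]=0 (border '')
j=6 s[j]='c': π[6]=0 (border '')
j=7 s[j]='d': π[7]=1 (border 'd')
j=8 s[j]='c': k: 1→0; π[8]=0 (border '')
j=9 s[j]='d': π[9]=1 (border 'd')
j=10 s[j]='a': k: 1→0; π[10]=0 (border '')
j=11 s[j]='b': π[11]=0 (border '')
j=12 s[j]='d': π[12]=1 (border 'd')
j=13 s[j]='d': k: 1→0; π[13]=1 (border 'd')
j=14 s[j]='d': k: 1→0; π[14]=1 (border 'd')
j=15 s[j]='b': π[15]=2 (border 'db')
j=16 s[j]='d': k: 2→0; π[16]=1 (border 'd')
j=17 s[j]='c': k: 1→0; π[17]=0 (border '')
j=18 s[j]='a': π[18]=0 (border '')
j=19 s[j]='c': π[19]=0 (border '')
j=20 s[j]='b': π[20]=0 (border '')

[0, 0, 0, 0, 0, 0, 0, 1, 0, 1, 0, 0, 1, 1, 1, 2, 1, 0, 0, 0, 0]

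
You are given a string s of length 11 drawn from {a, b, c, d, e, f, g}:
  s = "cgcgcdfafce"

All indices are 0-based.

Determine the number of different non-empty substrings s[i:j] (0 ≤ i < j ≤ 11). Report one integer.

rank | idx | suffix
   0 |   7 | afce
   1 |   4 | cdfafce
   2 |   9 | ce
   3 |   2 | cgcdfafce
   4 |   0 | cgcgcdfafce
   5 |   5 | dfafce
   6 |  10 | e
   7 |   6 | fafce
   8 |   8 | fce
   9 |   3 | gcdfafce
  10 |   1 | gcgcdfafce

SA = [7, 4, 9, 2, 0, 5, 10, 6, 8, 3, 1]
rank  pair      lcp
   1  s[7:],s[4:]  0  ''
   2  s[4:],s[9:]  1  'c'
   3  s[9:],s[2:]  1  'c'
   4  s[2:],s[0:]  3  'cgc'
   5  s[0:],s[5:]  0  ''
   6  s[5:],s[10:]  0  ''
   7  s[10:],s[6:]  0  ''
   8  s[6:],s[8:]  1  'f'
   9  s[8:],s[3:]  0  ''
  10  s[3:],s[1:]  2  'gc'

n(n+1)/2 = 11·12/2 = 66
Σ LCP = 0 + 0 + 1 + 1 + 3 + 0 + 0 + 0 + 1 + 0 + 2 = 8
distinct = 66 − 8 = 58

58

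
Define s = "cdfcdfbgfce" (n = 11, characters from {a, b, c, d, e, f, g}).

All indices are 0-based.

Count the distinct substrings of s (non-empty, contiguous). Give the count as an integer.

57

sorted suffixes:
  #0 SA[0]=6  'bgfce'
  #1 SA[1]=3  'cdfbgfce'
  #2 SA[2]=0  'cdfcdfbgfce'
  #3 SA[3]=9  'ce'
  #4 SA[4]=4  'dfbgfce'
  #5 SA[5]=1  'dfcdfbgfce'
  #6 SA[6]=10  'e'
  #7 SA[7]=5  'fbgfce'
  #8 SA[8]=2  'fcdfbgfce'
  #9 SA[9]=8  'fce'
  #10 SA[10]=7  'gfce'

SA = [6, 3, 0, 9, 4, 1, 10, 5, 2, 8, 7]
[i] adj suffixes → lcp
  [1] 6/3 → 0 ('')
  [2] 3/0 → 3 ('cdf')
  [3] 0/9 → 1 ('c')
  [4] 9/4 → 0 ('')
  [5] 4/1 → 2 ('df')
  [6] 1/10 → 0 ('')
  [7] 10/5 → 0 ('')
  [8] 5/2 → 1 ('f')
  [9] 2/8 → 2 ('fc')
  [10] 8/7 → 0 ('')

n(n+1)/2 = 11·12/2 = 66
Σ LCP = 0 + 0 + 3 + 1 + 0 + 2 + 0 + 0 + 1 + 2 + 0 = 9
distinct = 66 − 9 = 57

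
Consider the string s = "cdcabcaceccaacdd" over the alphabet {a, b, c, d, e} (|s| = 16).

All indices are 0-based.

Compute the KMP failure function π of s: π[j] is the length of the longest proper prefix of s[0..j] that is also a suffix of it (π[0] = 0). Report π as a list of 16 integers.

π[0] = 0
j=1 s[j]='d': π[1]=0 (border '')
j=2 s[j]='c': π[2]=1 (border 'c')
j=3 s[j]='a': k: 1→0; π[3]=0 (border '')
j=4 s[j]='b': π[4]=0 (border '')
j=5 s[j]='c': π[5]=1 (border 'c')
j=6 s[j]='a': k: 1→0; π[6]=0 (border '')
j=7 s[j]='c': π[7]=1 (border 'c')
j=8 s[j]='e': k: 1→0; π[8]=0 (border '')
j=9 s[j]='c': π[9]=1 (border 'c')
j=10 s[j]='c': k: 1→0; π[10]=1 (border 'c')
j=11 s[j]='a': k: 1→0; π[11]=0 (border '')
j=12 s[j]='a': π[12]=0 (border '')
j=13 s[j]='c': π[13]=1 (border 'c')
j=14 s[j]='d': π[14]=2 (border 'cd')
j=15 s[j]='d': k: 2→0; π[15]=0 (border '')

[0, 0, 1, 0, 0, 1, 0, 1, 0, 1, 1, 0, 0, 1, 2, 0]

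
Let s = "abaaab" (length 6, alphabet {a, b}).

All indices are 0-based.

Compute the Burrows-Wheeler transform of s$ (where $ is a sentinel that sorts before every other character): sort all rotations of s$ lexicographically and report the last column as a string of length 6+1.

rank  rotation last
    0  $abaaab  b
    1  aaab$ab  b
    2  aab$aba  a
    3  ab$abaa  a
    4  abaaab$  $
    5  b$abaaa  a
    6  baaab$a  a

bbaa$aa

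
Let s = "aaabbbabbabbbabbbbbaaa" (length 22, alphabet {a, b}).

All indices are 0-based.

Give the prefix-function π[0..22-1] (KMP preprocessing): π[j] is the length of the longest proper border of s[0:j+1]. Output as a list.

π[0] = 0
j=1 s[j]='a': π[1]=1 (border 'a')
j=2 s[j]='a': π[2]=2 (border 'aa')
j=3 s[j]='b': k: 2→1→0; π[3]=0 (border '')
j=4 s[j]='b': π[4]=0 (border '')
j=5 s[j]='b': π[5]=0 (border '')
j=6 s[j]='a': π[6]=1 (border 'a')
j=7 s[j]='b': k: 1→0; π[7]=0 (border '')
j=8 s[j]='b': π[8]=0 (border '')
j=9 s[j]='a': π[9]=1 (border 'a')
j=10 s[j]='b': k: 1→0; π[10]=0 (border '')
j=11 s[j]='b': π[11]=0 (border '')
j=12 s[j]='b': π[12]=0 (border '')
j=13 s[j]='a': π[13]=1 (border 'a')
j=14 s[j]='b': k: 1→0; π[14]=0 (border '')
j=15 s[j]='b': π[15]=0 (border '')
j=16 s[j]='b': π[16]=0 (border '')
j=17 s[j]='b': π[17]=0 (border '')
j=18 s[j]='b': π[18]=0 (border '')
j=19 s[j]='a': π[19]=1 (border 'a')
j=20 s[j]='a': π[20]=2 (border 'aa')
j=21 s[j]='a': π[21]=3 (border 'aaa')

[0, 1, 2, 0, 0, 0, 1, 0, 0, 1, 0, 0, 0, 1, 0, 0, 0, 0, 0, 1, 2, 3]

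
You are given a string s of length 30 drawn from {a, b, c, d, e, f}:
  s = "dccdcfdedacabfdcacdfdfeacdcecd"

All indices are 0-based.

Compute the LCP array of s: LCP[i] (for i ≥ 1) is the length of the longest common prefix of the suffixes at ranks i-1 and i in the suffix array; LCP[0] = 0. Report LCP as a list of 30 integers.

sorted suffixes:
  #0 SA[0]=11  'abfdcacdfdfeacdcecd'
  #1 SA[1]=9  'acabfdcacdfdfeacdcecd'
  #2 SA[2]=23  'acdcecd'
  #3 SA[3]=16  'acdfdfeacdcecd'
  #4 SA[4]=12  'bfdcacdfdfeacdcecd'
  #5 SA[5]=10  'cabfdcacdfdfeacdcecd'
  #6 SA[6]=15  'cacdfdfeacdcecd'
  #7 SA[7]=1  'ccdcfdedacabfdcacdfdfeacdcecd'
  #8 SA[8]=28  'cd'
  #9 SA[9]=24  'cdcecd'
  #10 SA[10]=2  'cdcfdedacabfdcacdfdfeacdcecd'
  #11 SA[11]=17  'cdfdfeacdcecd'
  #12 SA[12]=26  'cecd'
  #13 SA[13]=4  'cfdedacabfdcacdfdfeacdcecd'
  #14 SA[14]=29  'd'
  #15 SA[15]=8  'dacabfdcacdfdfeacdcecd'
  #16 SA[16]=14  'dcacdfdfeacdcecd'
  #17 SA[17]=0  'dccdcfdedacabfdcacdfdfeacdcecd'
  #18 SA[18]=25  'dcecd'
  #19 SA[19]=3  'dcfdedacabfdcacdfdfeacdcecd'
  #20 SA[20]=6  'dedacabfdcacdfdfeacdcecd'
  #21 SA[21]=18  'dfdfeacdcecd'
  #22 SA[22]=20  'dfeacdcecd'
  #23 SA[23]=22  'eacdcecd'
  #24 SA[24]=27  'ecd'
  #25 SA[25]=7  'edacabfdcacdfdfeacdcecd'
  #26 SA[26]=13  'fdcacdfdfeacdcecd'
  #27 SA[27]=5  'fdedacabfdcacdfdfeacdcecd'
  #28 SA[28]=19  'fdfeacdcecd'
  #29 SA[29]=21  'feacdcecd'

SA = [11, 9, 23, 16, 12, 10, 15, 1, 28, 24, 2, 17, 26, 4, 29, 8, 14, 0, 25, 3, 6, 18, 20, 22, 27, 7, 13, 5, 19, 21]
i: (SA[i-1],SA[i]) lcp shared
  1: (11,9) 1 'a'
  2: (9,23) 2 'ac'
  3: (23,16) 3 'acd'
  4: (16,12) 0 ''
  5: (12,10) 0 ''
  6: (10,15) 2 'ca'
  7: (15,1) 1 'c'
  8: (1,28) 1 'c'
  9: (28,24) 2 'cd'
  10: (24,2) 3 'cdc'
  11: (2,17) 2 'cd'
  12: (17,26) 1 'c'
  13: (26,4) 1 'c'
  14: (4,29) 0 ''
  15: (29,8) 1 'd'
  16: (8,14) 1 'd'
  17: (14,0) 2 'dc'
  18: (0,25) 2 'dc'
  19: (25,3) 2 'dc'
  20: (3,6) 1 'd'
  21: (6,18) 1 'd'
  22: (18,20) 2 'df'
  23: (20,22) 0 ''
  24: (22,27) 1 'e'
  25: (27,7) 1 'e'
  26: (7,13) 0 ''
  27: (13,5) 2 'fd'
  28: (5,19) 2 'fd'
  29: (19,21) 1 'f'

[0, 1, 2, 3, 0, 0, 2, 1, 1, 2, 3, 2, 1, 1, 0, 1, 1, 2, 2, 2, 1, 1, 2, 0, 1, 1, 0, 2, 2, 1]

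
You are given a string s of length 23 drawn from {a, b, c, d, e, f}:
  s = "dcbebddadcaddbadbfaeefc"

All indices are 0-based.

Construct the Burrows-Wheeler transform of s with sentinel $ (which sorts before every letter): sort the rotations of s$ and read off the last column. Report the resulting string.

rank  rotation                  last
    0  $dcbebddadcaddbadbfaeefc  c
    1  adbfaeefc$dcbebddadcaddb  b
    2  adcaddbadbfaeefc$dcbebdd  d
    3  addbadbfaeefc$dcbebddadc  c
    4  aeefc$dcbebddadcaddbadbf  f
    5  badbfaeefc$dcbebddadcadd  d
    6  bddadcaddbadbfaeefc$dcbe  e
    7  bebddadcaddbadbfaeefc$dc  c
    8  bfaeefc$dcbebddadcaddbad  d
    9  c$dcbebddadcaddbadbfaeef  f
   10  caddbadbfaeefc$dcbebddad  d
   11  cbebddadcaddbadbfaeefc$d  d
   12  dadcaddbadbfaeefc$dcbebd  d
   13  dbadbfaeefc$dcbebddadcad  d
   14  dbfaeefc$dcbebddadcaddba  a
   15  dcaddbadbfaeefc$dcbebdda  a
   16  dcbebddadcaddbadbfaeefc$  $
   17  ddadcaddbadbfaeefc$dcbeb  b
   18  ddbadbfaeefc$dcbebddadca  a
   19  ebddadcaddbadbfaeefc$dcb  b
   20  eefc$dcbebddadcaddbadbfa  a
   21  efc$dcbebddadcaddbadbfae  e
   22  faeefc$dcbebddadcaddbadb  b
   23  fc$dcbebddadcaddbadbfaee  e

cbdcfdecdfddddaa$babaebe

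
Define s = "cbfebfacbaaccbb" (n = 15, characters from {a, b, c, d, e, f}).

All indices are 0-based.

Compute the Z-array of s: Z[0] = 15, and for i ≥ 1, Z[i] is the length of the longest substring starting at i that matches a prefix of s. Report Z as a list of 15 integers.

Z[0]=15
i=1: i≥r, start 0; Z[1]=0
i=2: i≥r, start 0; Z[2]=0
i=3: i≥r, start 0; Z[3]=0
i=4: i≥r, start 0; Z[4]=0
i=5: i≥r, start 0; Z[5]=0
i=6: i≥r, start 0; Z[6]=0
i=7: i≥r, start 0; Z[7]=2 scan→box=[7,9)
i=8: min(r-i=1, Z[1]=0)=0; Z[8]=0
i=9: i≥r, start 0; Z[9]=0
i=10: i≥r, start 0; Z[10]=0
i=11: i≥r, start 0; Z[11]=1 scan→box=[11,12)
i=12: i≥r, start 0; Z[12]=2 scan→box=[12,14)
i=13: min(r-i=1, Z[1]=0)=0; Z[13]=0
i=14: i≥r, start 0; Z[14]=0

[15, 0, 0, 0, 0, 0, 0, 2, 0, 0, 0, 1, 2, 0, 0]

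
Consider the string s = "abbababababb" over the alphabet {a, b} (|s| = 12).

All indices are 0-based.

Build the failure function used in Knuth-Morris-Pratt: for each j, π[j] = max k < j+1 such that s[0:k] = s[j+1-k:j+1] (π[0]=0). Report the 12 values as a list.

[0, 0, 0, 1, 2, 1, 2, 1, 2, 1, 2, 3]

π[0] = 0
j=1 s[j]='b': π[1]=0 (border '')
j=2 s[j]='b': π[2]=0 (border '')
j=3 s[j]='a': π[3]=1 (border 'a')
j=4 s[j]='b': π[4]=2 (border 'ab')
j=5 s[j]='a': k: 2→0; π[5]=1 (border 'a')
j=6 s[j]='b': π[6]=2 (border 'ab')
j=7 s[j]='a': k: 2→0; π[7]=1 (border 'a')
j=8 s[j]='b': π[8]=2 (border 'ab')
j=9 s[j]='a': k: 2→0; π[9]=1 (border 'a')
j=10 s[j]='b': π[10]=2 (border 'ab')
j=11 s[j]='b': π[11]=3 (border 'abb')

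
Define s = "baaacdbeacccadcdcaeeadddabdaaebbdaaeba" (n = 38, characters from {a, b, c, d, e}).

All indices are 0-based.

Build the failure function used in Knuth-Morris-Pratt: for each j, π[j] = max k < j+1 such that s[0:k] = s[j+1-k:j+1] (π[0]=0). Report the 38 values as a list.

π[0] = 0
j=1 s[j]='a': π[1]=0 (border '')
j=2 s[j]='a': π[2]=0 (border '')
j=3 s[j]='a': π[3]=0 (border '')
j=4 s[j]='c': π[4]=0 (border '')
j=5 s[j]='d': π[5]=0 (border '')
j=6 s[j]='b': π[6]=1 (border 'b')
j=7 s[j]='e': k: 1→0; π[7]=0 (border '')
j=8 s[j]='a': π[8]=0 (border '')
j=9 s[j]='c': π[9]=0 (border '')
j=10 s[j]='c': π[10]=0 (border '')
j=11 s[j]='c': π[11]=0 (border '')
j=12 s[j]='a': π[12]=0 (border '')
j=13 s[j]='d': π[13]=0 (border '')
j=14 s[j]='c': π[14]=0 (border '')
j=15 s[j]='d': π[15]=0 (border '')
j=16 s[j]='c': π[16]=0 (border '')
j=17 s[j]='a': π[17]=0 (border '')
j=18 s[j]='e': π[18]=0 (border '')
j=19 s[j]='e': π[19]=0 (border '')
j=20 s[j]='a': π[20]=0 (border '')
j=21 s[j]='d': π[21]=0 (border '')
j=22 s[j]='d': π[22]=0 (border '')
j=23 s[j]='d': π[23]=0 (border '')
j=24 s[j]='a': π[24]=0 (border '')
j=25 s[j]='b': π[25]=1 (border 'b')
j=26 s[j]='d': k: 1→0; π[26]=0 (border '')
j=27 s[j]='a': π[27]=0 (border '')
j=28 s[j]='a': π[28]=0 (border '')
j=29 s[j]='e': π[29]=0 (border '')
j=30 s[j]='b': π[30]=1 (border 'b')
j=31 s[j]='b': k: 1→0; π[31]=1 (border 'b')
j=32 s[j]='d': k: 1→0; π[32]=0 (border '')
j=33 s[j]='a': π[33]=0 (border '')
j=34 s[j]='a': π[34]=0 (border '')
j=35 s[j]='e': π[35]=0 (border '')
j=36 s[j]='b': π[36]=1 (border 'b')
j=37 s[j]='a': π[37]=2 (border 'ba')

[0, 0, 0, 0, 0, 0, 1, 0, 0, 0, 0, 0, 0, 0, 0, 0, 0, 0, 0, 0, 0, 0, 0, 0, 0, 1, 0, 0, 0, 0, 1, 1, 0, 0, 0, 0, 1, 2]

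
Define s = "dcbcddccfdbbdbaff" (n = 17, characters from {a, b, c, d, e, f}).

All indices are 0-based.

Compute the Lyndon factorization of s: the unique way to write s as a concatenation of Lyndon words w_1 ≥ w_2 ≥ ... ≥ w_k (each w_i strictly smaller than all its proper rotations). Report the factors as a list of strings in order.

["d", "c", "bcddccfd", "bbd", "b", "aff"]

emit factor 1: 'd' (i=0, period=1)
emit factor 2: 'c' (i=1, period=1)
emit factor 3: 'bcddccfd' (i=2, period=8)
emit factor 4: 'bbd' (i=10, period=3)
emit factor 5: 'b' (i=13, period=1)
emit factor 6: 'aff' (i=14, period=3)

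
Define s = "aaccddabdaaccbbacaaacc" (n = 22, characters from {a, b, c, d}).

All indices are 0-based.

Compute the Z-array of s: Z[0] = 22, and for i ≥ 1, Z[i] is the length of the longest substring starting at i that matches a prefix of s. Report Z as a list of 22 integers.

[22, 1, 0, 0, 0, 0, 1, 0, 0, 4, 1, 0, 0, 0, 0, 1, 0, 2, 4, 1, 0, 0]

Z[0]=22
i=1: outside box; Z[1]=1 extend→box=[1,2)
i=2: outside box; Z[2]=0
i=3: outside box; Z[3]=0
i=4: outside box; Z[4]=0
i=5: outside box; Z[5]=0
i=6: outside box; Z[6]=1 extend→box=[6,7)
i=7: outside box; Z[7]=0
i=8: outside box; Z[8]=0
i=9: outside box; Z[9]=4 extend→box=[9,13)
i=10: min(r-i=3, Z[1]=1)=1; Z[10]=1
i=11: min(r-i=2, Z[2]=0)=0; Z[11]=0
i=12: min(r-i=1, Z[3]=0)=0; Z[12]=0
i=13: outside box; Z[13]=0
i=14: outside box; Z[14]=0
i=15: outside box; Z[15]=1 extend→box=[15,16)
i=16: outside box; Z[16]=0
i=17: outside box; Z[17]=2 extend→box=[17,19)
i=18: min(r-i=1, Z[1]=1)=1; Z[18]=4 extend→box=[18,22)
i=19: min(r-i=3, Z[1]=1)=1; Z[19]=1
i=20: min(r-i=2, Z[2]=0)=0; Z[20]=0
i=21: min(r-i=1, Z[3]=0)=0; Z[21]=0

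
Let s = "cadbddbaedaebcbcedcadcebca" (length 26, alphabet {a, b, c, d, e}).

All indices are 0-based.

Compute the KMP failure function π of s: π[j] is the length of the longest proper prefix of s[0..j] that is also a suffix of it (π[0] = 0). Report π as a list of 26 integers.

[0, 0, 0, 0, 0, 0, 0, 0, 0, 0, 0, 0, 0, 1, 0, 1, 0, 0, 1, 2, 3, 1, 0, 0, 1, 2]

π[0] = 0
j=1 s[j]='a': π[1]=0 (border '')
j=2 s[j]='d': π[2]=0 (border '')
j=3 s[j]='b': π[3]=0 (border '')
j=4 s[j]='d': π[4]=0 (border '')
j=5 s[j]='d': π[5]=0 (border '')
j=6 s[j]='b': π[6]=0 (border '')
j=7 s[j]='a': π[7]=0 (border '')
j=8 s[j]='e': π[8]=0 (border '')
j=9 s[j]='d': π[9]=0 (border '')
j=10 s[j]='a': π[10]=0 (border '')
j=11 s[j]='e': π[11]=0 (border '')
j=12 s[j]='b': π[12]=0 (border '')
j=13 s[j]='c': π[13]=1 (border 'c')
j=14 s[j]='b': k: 1→0; π[14]=0 (border '')
j=15 s[j]='c': π[15]=1 (border 'c')
j=16 s[j]='e': k: 1→0; π[16]=0 (border '')
j=17 s[j]='d': π[17]=0 (border '')
j=18 s[j]='c': π[18]=1 (border 'c')
j=19 s[j]='a': π[19]=2 (border 'ca')
j=20 s[j]='d': π[20]=3 (border 'cad')
j=21 s[j]='c': k: 3→0; π[21]=1 (border 'c')
j=22 s[j]='e': k: 1→0; π[22]=0 (border '')
j=23 s[j]='b': π[23]=0 (border '')
j=24 s[j]='c': π[24]=1 (border 'c')
j=25 s[j]='a': π[25]=2 (border 'ca')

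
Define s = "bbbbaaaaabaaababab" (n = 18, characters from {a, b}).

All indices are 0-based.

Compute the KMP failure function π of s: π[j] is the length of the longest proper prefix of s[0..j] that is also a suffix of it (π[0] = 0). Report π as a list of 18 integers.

[0, 1, 2, 3, 0, 0, 0, 0, 0, 1, 0, 0, 0, 1, 0, 1, 0, 1]

π[0] = 0
j=1 s[j]='b': π[1]=1 (border 'b')
j=2 s[j]='b': π[2]=2 (border 'bb')
j=3 s[j]='b': π[3]=3 (border 'bbb')
j=4 s[j]='a': k: 3→2→1→0; π[4]=0 (border '')
j=5 s[j]='a': π[5]=0 (border '')
j=6 s[j]='a': π[6]=0 (border '')
j=7 s[j]='a': π[7]=0 (border '')
j=8 s[j]='a': π[8]=0 (border '')
j=9 s[j]='b': π[9]=1 (border 'b')
j=10 s[j]='a': k: 1→0; π[10]=0 (border '')
j=11 s[j]='a': π[11]=0 (border '')
j=12 s[j]='a': π[12]=0 (border '')
j=13 s[j]='b': π[13]=1 (border 'b')
j=14 s[j]='a': k: 1→0; π[14]=0 (border '')
j=15 s[j]='b': π[15]=1 (border 'b')
j=16 s[j]='a': k: 1→0; π[16]=0 (border '')
j=17 s[j]='b': π[17]=1 (border 'b')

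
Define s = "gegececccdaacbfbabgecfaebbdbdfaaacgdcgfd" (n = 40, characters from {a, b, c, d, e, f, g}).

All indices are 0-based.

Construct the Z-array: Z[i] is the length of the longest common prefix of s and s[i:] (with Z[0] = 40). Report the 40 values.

[40, 0, 2, 0, 0, 0, 0, 0, 0, 0, 0, 0, 0, 0, 0, 0, 0, 0, 2, 0, 0, 0, 0, 0, 0, 0, 0, 0, 0, 0, 0, 0, 0, 0, 1, 0, 0, 1, 0, 0]

Z[0]=40
i=1: fresh scan; Z[1]=0
i=2: fresh scan; Z[2]=2 extend→box=[2,4)
i=3: min(r-i=1, Z[1]=0)=0; Z[3]=0
i=4: fresh scan; Z[4]=0
i=5: fresh scan; Z[5]=0
i=6: fresh scan; Z[6]=0
i=7: fresh scan; Z[7]=0
i=8: fresh scan; Z[8]=0
i=9: fresh scan; Z[9]=0
i=10: fresh scan; Z[10]=0
i=11: fresh scan; Z[11]=0
i=12: fresh scan; Z[12]=0
i=13: fresh scan; Z[13]=0
i=14: fresh scan; Z[14]=0
i=15: fresh scan; Z[15]=0
i=16: fresh scan; Z[16]=0
i=17: fresh scan; Z[17]=0
i=18: fresh scan; Z[18]=2 extend→box=[18,20)
i=19: min(r-i=1, Z[1]=0)=0; Z[19]=0
i=20: fresh scan; Z[20]=0
i=21: fresh scan; Z[21]=0
i=22: fresh scan; Z[22]=0
i=23: fresh scan; Z[23]=0
i=24: fresh scan; Z[24]=0
i=25: fresh scan; Z[25]=0
i=26: fresh scan; Z[26]=0
i=27: fresh scan; Z[27]=0
i=28: fresh scan; Z[28]=0
i=29: fresh scan; Z[29]=0
i=30: fresh scan; Z[30]=0
i=31: fresh scan; Z[31]=0
i=32: fresh scan; Z[32]=0
i=33: fresh scan; Z[33]=0
i=34: fresh scan; Z[34]=1 extend→box=[34,35)
i=35: fresh scan; Z[35]=0
i=36: fresh scan; Z[36]=0
i=37: fresh scan; Z[37]=1 extend→box=[37,38)
i=38: fresh scan; Z[38]=0
i=39: fresh scan; Z[39]=0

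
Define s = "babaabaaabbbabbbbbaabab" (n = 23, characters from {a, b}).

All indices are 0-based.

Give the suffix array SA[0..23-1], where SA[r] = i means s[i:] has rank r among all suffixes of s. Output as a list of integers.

rank | idx | suffix
   0 |   6 | aaabbbabbbbbaabab
   1 |   3 | aabaaabbbabbbbbaabab
   2 |  18 | aabab
   3 |   7 | aabbbabbbbbaabab
   4 |  21 | ab
   5 |   4 | abaaabbbabbbbbaabab
   6 |   1 | abaabaaabbbabbbbbaabab
   7 |  19 | abab
   8 |   8 | abbbabbbbbaabab
   9 |  12 | abbbbbaabab
  10 |  22 | b
  11 |   5 | baaabbbabbbbbaabab
  12 |   2 | baabaaabbbabbbbbaabab
  13 |  17 | baabab
  14 |  20 | bab
  15 |   0 | babaabaaabbbabbbbbaabab
  16 |  11 | babbbbbaabab
  17 |  16 | bbaabab
  18 |  10 | bbabbbbbaabab
  19 |  15 | bbbaabab
  20 |   9 | bbbabbbbbaabab
  21 |  14 | bbbbaabab
  22 |  13 | bbbbbaabab

[6, 3, 18, 7, 21, 4, 1, 19, 8, 12, 22, 5, 2, 17, 20, 0, 11, 16, 10, 15, 9, 14, 13]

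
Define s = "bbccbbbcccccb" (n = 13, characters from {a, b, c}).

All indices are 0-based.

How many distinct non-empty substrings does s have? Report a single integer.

rank | idx | suffix
   0 |  12 | b
   1 |   4 | bbbcccccb
   2 |   0 | bbccbbbcccccb
   3 |   5 | bbcccccb
   4 |   1 | bccbbbcccccb
   5 |   6 | bcccccb
   6 |  11 | cb
   7 |   3 | cbbbcccccb
   8 |  10 | ccb
   9 |   2 | ccbbbcccccb
  10 |   9 | cccb
  11 |   8 | ccccb
  12 |   7 | cccccb

SA = [12, 4, 0, 5, 1, 6, 11, 3, 10, 2, 9, 8, 7]
[i] adj suffixes → lcp
  [1] 12/4 → 1 ('b')
  [2] 4/0 → 2 ('bb')
  [3] 0/5 → 4 ('bbcc')
  [4] 5/1 → 1 ('b')
  [5] 1/6 → 3 ('bcc')
  [6] 6/11 → 0 ('')
  [7] 11/3 → 2 ('cb')
  [8] 3/10 → 1 ('c')
  [9] 10/2 → 3 ('ccb')
  [10] 2/9 → 2 ('cc')
  [11] 9/8 → 3 ('ccc')
  [12] 8/7 → 4 ('cccc')

n(n+1)/2 = 13·14/2 = 91
Σ LCP = 0 + 1 + 2 + 4 + 1 + 3 + 0 + 2 + 1 + 3 + 2 + 3 + 4 = 26
distinct = 91 − 26 = 65

65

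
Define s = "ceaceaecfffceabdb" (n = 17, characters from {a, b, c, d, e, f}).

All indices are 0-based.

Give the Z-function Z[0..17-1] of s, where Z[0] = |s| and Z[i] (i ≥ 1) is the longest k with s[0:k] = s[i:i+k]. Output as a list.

[17, 0, 0, 3, 0, 0, 0, 1, 0, 0, 0, 3, 0, 0, 0, 0, 0]

Z[0]=17
i=1: i≥r, start 0; Z[1]=0
i=2: i≥r, start 0; Z[2]=0
i=3: i≥r, start 0; Z[3]=3 grow→box=[3,6)
i=4: min(r-i=2, Z[1]=0)=0; Z[4]=0
i=5: min(r-i=1, Z[2]=0)=0; Z[5]=0
i=6: i≥r, start 0; Z[6]=0
i=7: i≥r, start 0; Z[7]=1 grow→box=[7,8)
i=8: i≥r, start 0; Z[8]=0
i=9: i≥r, start 0; Z[9]=0
i=10: i≥r, start 0; Z[10]=0
i=11: i≥r, start 0; Z[11]=3 grow→box=[11,14)
i=12: min(r-i=2, Z[1]=0)=0; Z[12]=0
i=13: min(r-i=1, Z[2]=0)=0; Z[13]=0
i=14: i≥r, start 0; Z[14]=0
i=15: i≥r, start 0; Z[15]=0
i=16: i≥r, start 0; Z[16]=0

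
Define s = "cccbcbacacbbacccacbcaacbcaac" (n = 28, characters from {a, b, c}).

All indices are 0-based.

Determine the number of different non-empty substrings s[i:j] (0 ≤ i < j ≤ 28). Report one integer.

341

rank→(start, suffix):
  0 → (25, 'aac')
  1 → (20, 'aacbcaac')
  2 → (26, 'ac')
  3 → (6, 'acacbbacccacbcaacbcaac')
  4 → (8, 'acbbacccacbcaacbcaac')
  5 → (21, 'acbcaac')
  6 → (16, 'acbcaacbcaac')
  7 → (12, 'acccacbcaacbcaac')
  8 → (5, 'bacacbbacccacbcaacbcaac')
  9 → (11, 'bacccacbcaacbcaac')
  10 → (10, 'bbacccacbcaacbcaac')
  11 → (23, 'bcaac')
  12 → (18, 'bcaacbcaac')
  13 → (3, 'bcbacacbbacccacbcaacbcaac')
  14 → (27, 'c')
  15 → (24, 'caac')
  16 → (19, 'caacbcaac')
  17 → (7, 'cacbbacccacbcaacbcaac')
  18 → (15, 'cacbcaacbcaac')
  19 → (4, 'cbacacbbacccacbcaacbcaac')
  20 → (9, 'cbbacccacbcaacbcaac')
  21 → (22, 'cbcaac')
  22 → (17, 'cbcaacbcaac')
  23 → (2, 'cbcbacacbbacccacbcaacbcaac')
  24 → (14, 'ccacbcaacbcaac')
  25 → (1, 'ccbcbacacbbacccacbcaacbcaac')
  26 → (13, 'cccacbcaacbcaac')
  27 → (0, 'cccbcbacacbbacccacbcaacbcaac')

SA = [25, 20, 26, 6, 8, 21, 16, 12, 5, 11, 10, 23, 18, 3, 27, 24, 19, 7, 15, 4, 9, 22, 17, 2, 14, 1, 13, 0]
rank  pair      lcp
   1  s[25:],s[20:]  3  'aac'
   2  s[20:],s[26:]  1  'a'
   3  s[26:],s[6:]  2  'ac'
   4  s[6:],s[8:]  2  'ac'
   5  s[8:],s[21:]  3  'acb'
   6  s[21:],s[16:]  7  'acbcaac'
   7  s[16:],s[12:]  2  'ac'
   8  s[12:],s[5:]  0  ''
   9  s[5:],s[11:]  3  'bac'
  10  s[11:],s[10:]  1  'b'
  11  s[10:],s[23:]  1  'b'
  12  s[23:],s[18:]  5  'bcaac'
  13  s[18:],s[3:]  2  'bc'
  14  s[3:],s[27:]  0  ''
  15  s[27:],s[24:]  1  'c'
  16  s[24:],s[19:]  4  'caac'
  17  s[19:],s[7:]  2  'ca'
  18  s[7:],s[15:]  4  'cacb'
  19  s[15:],s[4:]  1  'c'
  20  s[4:],s[9:]  2  'cb'
  21  s[9:],s[22:]  2  'cb'
  22  s[22:],s[17:]  6  'cbcaac'
  23  s[17:],s[2:]  3  'cbc'
  24  s[2:],s[14:]  1  'c'
  25  s[14:],s[1:]  2  'cc'
  26  s[1:],s[13:]  2  'cc'
  27  s[13:],s[0:]  3  'ccc'

n(n+1)/2 = 28·29/2 = 406
Σ LCP = 0 + 3 + 1 + 2 + 2 + 3 + 7 + 2 + 0 + 3 + 1 + 1 + 5 + 2 + 0 + 1 + 4 + 2 + 4 + 1 + 2 + 2 + 6 + 3 + 1 + 2 + 2 + 3 = 65
distinct = 406 − 65 = 341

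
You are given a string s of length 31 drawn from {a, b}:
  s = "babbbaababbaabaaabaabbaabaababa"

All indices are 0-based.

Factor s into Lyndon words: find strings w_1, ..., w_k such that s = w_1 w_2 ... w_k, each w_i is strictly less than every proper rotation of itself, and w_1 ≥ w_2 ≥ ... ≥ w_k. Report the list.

emit factor 1: 'b' (i=0, period=1)
emit factor 2: 'abbb' (i=1, period=4)
emit factor 3: 'aababb' (i=5, period=6)
emit factor 4: 'aab' (i=11, period=3)
emit factor 5: 'aaabaabbaabaabab' (i=14, period=16)
emit factor 6: 'a' (i=30, period=1)

["b", "abbb", "aababb", "aab", "aaabaabbaabaabab", "a"]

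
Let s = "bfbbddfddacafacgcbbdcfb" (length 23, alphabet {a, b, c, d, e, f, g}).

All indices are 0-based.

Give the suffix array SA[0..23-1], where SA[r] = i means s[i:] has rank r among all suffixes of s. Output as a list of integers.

[9, 13, 11, 22, 17, 2, 18, 3, 0, 10, 16, 20, 14, 8, 19, 7, 4, 5, 12, 21, 1, 6, 15]

rank | idx | suffix
   0 |   9 | acafacgcbbdcfb
   1 |  13 | acgcbbdcfb
   2 |  11 | afacgcbbdcfb
   3 |  22 | b
   4 |  17 | bbdcfb
   5 |   2 | bbddfddacafacgcbbdcfb
   6 |  18 | bdcfb
   7 |   3 | bddfddacafacgcbbdcfb
   8 |   0 | bfbbddfddacafacgcbbdcfb
   9 |  10 | cafacgcbbdcfb
  10 |  16 | cbbdcfb
  11 |  20 | cfb
  12 |  14 | cgcbbdcfb
  13 |   8 | dacafacgcbbdcfb
  14 |  19 | dcfb
  15 |   7 | ddacafacgcbbdcfb
  16 |   4 | ddfddacafacgcbbdcfb
  17 |   5 | dfddacafacgcbbdcfb
  18 |  12 | facgcbbdcfb
  19 |  21 | fb
  20 |   1 | fbbddfddacafacgcbbdcfb
  21 |   6 | fddacafacgcbbdcfb
  22 |  15 | gcbbdcfb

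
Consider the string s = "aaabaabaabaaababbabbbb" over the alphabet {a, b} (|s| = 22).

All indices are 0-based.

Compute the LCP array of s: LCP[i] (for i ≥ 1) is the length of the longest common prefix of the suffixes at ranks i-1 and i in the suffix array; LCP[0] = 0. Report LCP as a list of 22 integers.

rank | idx | suffix
   0 |   0 | aaabaabaabaaababbabbbb
   1 |  10 | aaababbabbbb
   2 |   7 | aabaaababbabbbb
   3 |   4 | aabaabaaababbabbbb
   4 |   1 | aabaabaabaaababbabbbb
   5 |  11 | aababbabbbb
   6 |   8 | abaaababbabbbb
   7 |   5 | abaabaaababbabbbb
   8 |   2 | abaabaabaaababbabbbb
   9 |  12 | ababbabbbb
  10 |  14 | abbabbbb
  11 |  17 | abbbb
  12 |  21 | b
  13 |   9 | baaababbabbbb
  14 |   6 | baabaaababbabbbb
  15 |   3 | baabaabaaababbabbbb
  16 |  13 | babbabbbb
  17 |  16 | babbbb
  18 |  20 | bb
  19 |  15 | bbabbbb
  20 |  19 | bbb
  21 |  18 | bbbb

SA = [0, 10, 7, 4, 1, 11, 8, 5, 2, 12, 14, 17, 21, 9, 6, 3, 13, 16, 20, 15, 19, 18]
[i] adj suffixes → lcp
  [1] 0/10 → 5 ('aaaba')
  [2] 10/7 → 2 ('aa')
  [3] 7/4 → 5 ('aabaa')
  [4] 4/1 → 8 ('aabaabaa')
  [5] 1/11 → 4 ('aaba')
  [6] 11/8 → 1 ('a')
  [7] 8/5 → 4 ('abaa')
  [8] 5/2 → 7 ('abaabaa')
  [9] 2/12 → 3 ('aba')
  [10] 12/14 → 2 ('ab')
  [11] 14/17 → 3 ('abb')
  [12] 17/21 → 0 ('')
  [13] 21/9 → 1 ('b')
  [14] 9/6 → 3 ('baa')
  [15] 6/3 → 6 ('baabaa')
  [16] 3/13 → 2 ('ba')
  [17] 13/16 → 4 ('babb')
  [18] 16/20 → 1 ('b')
  [19] 20/15 → 2 ('bb')
  [20] 15/19 → 2 ('bb')
  [21] 19/18 → 3 ('bbb')

[0, 5, 2, 5, 8, 4, 1, 4, 7, 3, 2, 3, 0, 1, 3, 6, 2, 4, 1, 2, 2, 3]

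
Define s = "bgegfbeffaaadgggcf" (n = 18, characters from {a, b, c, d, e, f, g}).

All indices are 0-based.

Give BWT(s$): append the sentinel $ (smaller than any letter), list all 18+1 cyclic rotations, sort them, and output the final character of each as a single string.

ffaaf$gabgcfgegbegd

rank  rotation             last
    0  $bgegfbeffaaadgggcf  f
    1  aaadgggcf$bgegfbeff  f
    2  aadgggcf$bgegfbeffa  a
    3  adgggcf$bgegfbeffaa  a
    4  beffaaadgggcf$bgegf  f
    5  bgegfbeffaaadgggcf$  $
    6  cf$bgegfbeffaaadggg  g
    7  dgggcf$bgegfbeffaaa  a
    8  effaaadgggcf$bgegfb  b
    9  egfbeffaaadgggcf$bg  g
   10  f$bgegfbeffaaadgggc  c
   11  faaadgggcf$bgegfbef  f
   12  fbeffaaadgggcf$bgeg  g
   13  ffaaadgggcf$bgegfbe  e
   14  gcf$bgegfbeffaaadgg  g
   15  gegfbeffaaadgggcf$b  b
   16  gfbeffaaadgggcf$bge  e
   17  ggcf$bgegfbeffaaadg  g
   18  gggcf$bgegfbeffaaad  d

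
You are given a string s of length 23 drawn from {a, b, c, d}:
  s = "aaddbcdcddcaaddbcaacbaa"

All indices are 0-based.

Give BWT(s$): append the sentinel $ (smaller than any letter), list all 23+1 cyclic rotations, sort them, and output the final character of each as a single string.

rank  rotation                  last
    0  $aaddbcdcddcaaddbcaacbaa  a
    1  a$aaddbcdcddcaaddbcaacba  a
    2  aa$aaddbcdcddcaaddbcaacb  b
    3  aacbaa$aaddbcdcddcaaddbc  c
    4  aaddbcaacbaa$aaddbcdcddc  c
    5  aaddbcdcddcaaddbcaacbaa$  $
    6  acbaa$aaddbcdcddcaaddbca  a
    7  addbcaacbaa$aaddbcdcddca  a
    8  addbcdcddcaaddbcaacbaa$a  a
    9  baa$aaddbcdcddcaaddbcaac  c
   10  bcaacbaa$aaddbcdcddcaadd  d
   11  bcdcddcaaddbcaacbaa$aadd  d
   12  caacbaa$aaddbcdcddcaaddb  b
   13  caaddbcaacbaa$aaddbcdcdd  d
   14  cbaa$aaddbcdcddcaaddbcaa  a
   15  cdcddcaaddbcaacbaa$aaddb  b
   16  cddcaaddbcaacbaa$aaddbcd  d
   17  dbcaacbaa$aaddbcdcddcaad  d
   18  dbcdcddcaaddbcaacbaa$aad  d
   19  dcaaddbcaacbaa$aaddbcdcd  d
   20  dcddcaaddbcaacbaa$aaddbc  c
   21  ddbcaacbaa$aaddbcdcddcaa  a
   22  ddbcdcddcaaddbcaacbaa$aa  a
   23  ddcaaddbcaacbaa$aaddbcdc  c

aabcc$aaacddbdabddddcaac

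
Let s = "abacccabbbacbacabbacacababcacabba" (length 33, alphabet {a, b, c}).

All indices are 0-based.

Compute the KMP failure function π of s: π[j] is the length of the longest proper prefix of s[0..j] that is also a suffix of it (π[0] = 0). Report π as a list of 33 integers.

[0, 0, 1, 0, 0, 0, 1, 2, 0, 0, 1, 0, 0, 1, 0, 1, 2, 0, 1, 0, 1, 0, 1, 2, 3, 2, 0, 1, 0, 1, 2, 0, 1]

π[0] = 0
j=1 s[j]='b': π[1]=0 (border '')
j=2 s[j]='a': π[2]=1 (border 'a')
j=3 s[j]='c': k: 1→0; π[3]=0 (border '')
j=4 s[j]='c': π[4]=0 (border '')
j=5 s[j]='c': π[5]=0 (border '')
j=6 s[j]='a': π[6]=1 (border 'a')
j=7 s[j]='b': π[7]=2 (border 'ab')
j=8 s[j]='b': k: 2→0; π[8]=0 (border '')
j=9 s[j]='b': π[9]=0 (border '')
j=10 s[j]='a': π[10]=1 (border 'a')
j=11 s[j]='c': k: 1→0; π[11]=0 (border '')
j=12 s[j]='b': π[12]=0 (border '')
j=13 s[j]='a': π[13]=1 (border 'a')
j=14 s[j]='c': k: 1→0; π[14]=0 (border '')
j=15 s[j]='a': π[15]=1 (border 'a')
j=16 s[j]='b': π[16]=2 (border 'ab')
j=17 s[j]='b': k: 2→0; π[17]=0 (border '')
j=18 s[j]='a': π[18]=1 (border 'a')
j=19 s[j]='c': k: 1→0; π[19]=0 (border '')
j=20 s[j]='a': π[20]=1 (border 'a')
j=21 s[j]='c': k: 1→0; π[21]=0 (border '')
j=22 s[j]='a': π[22]=1 (border 'a')
j=23 s[j]='b': π[23]=2 (border 'ab')
j=24 s[j]='a': π[24]=3 (border 'aba')
j=25 s[j]='b': k: 3→1; π[25]=2 (border 'ab')
j=26 s[j]='c': k: 2→0; π[26]=0 (border '')
j=27 s[j]='a': π[27]=1 (border 'a')
j=28 s[j]='c': k: 1→0; π[28]=0 (border '')
j=29 s[j]='a': π[29]=1 (border 'a')
j=30 s[j]='b': π[30]=2 (border 'ab')
j=31 s[j]='b': k: 2→0; π[31]=0 (border '')
j=32 s[j]='a': π[32]=1 (border 'a')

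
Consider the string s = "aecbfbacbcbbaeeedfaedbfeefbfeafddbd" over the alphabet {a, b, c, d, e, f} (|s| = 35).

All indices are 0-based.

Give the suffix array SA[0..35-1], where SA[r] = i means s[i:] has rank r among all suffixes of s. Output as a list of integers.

[6, 0, 18, 12, 29, 5, 11, 10, 8, 33, 3, 26, 21, 9, 7, 2, 34, 32, 20, 31, 16, 28, 1, 19, 15, 14, 13, 23, 24, 17, 4, 25, 30, 27, 22]

sorted suffixes:
  #0 SA[0]=6  'acbcbbaeeedfaedbfeefbfeafddbd'
  #1 SA[1]=0  'aecbfbacbcbbaeeedfaedbfeefbfeafddbd'
  #2 SA[2]=18  'aedbfeefbfeafddbd'
  #3 SA[3]=12  'aeeedfaedbfeefbfeafddbd'
  #4 SA[4]=29  'afddbd'
  #5 SA[5]=5  'bacbcbbaeeedfaedbfeefbfeafddbd'
  #6 SA[6]=11  'baeeedfaedbfeefbfeafddbd'
  #7 SA[7]=10  'bbaeeedfaedbfeefbfeafddbd'
  #8 SA[8]=8  'bcbbaeeedfaedbfeefbfeafddbd'
  #9 SA[9]=33  'bd'
  #10 SA[10]=3  'bfbacbcbbaeeedfaedbfeefbfeafddbd'
  #11 SA[11]=26  'bfeafddbd'
  #12 SA[12]=21  'bfeefbfeafddbd'
  #13 SA[13]=9  'cbbaeeedfaedbfeefbfeafddbd'
  #14 SA[14]=7  'cbcbbaeeedfaedbfeefbfeafddbd'
  #15 SA[15]=2  'cbfbacbcbbaeeedfaedbfeefbfeafddbd'
  #16 SA[16]=34  'd'
  #17 SA[17]=32  'dbd'
  #18 SA[18]=20  'dbfeefbfeafddbd'
  #19 SA[19]=31  'ddbd'
  #20 SA[20]=16  'dfaedbfeefbfeafddbd'
  #21 SA[21]=28  'eafddbd'
  #22 SA[22]=1  'ecbfbacbcbbaeeedfaedbfeefbfeafddbd'
  #23 SA[23]=19  'edbfeefbfeafddbd'
  #24 SA[24]=15  'edfaedbfeefbfeafddbd'
  #25 SA[25]=14  'eedfaedbfeefbfeafddbd'
  #26 SA[26]=13  'eeedfaedbfeefbfeafddbd'
  #27 SA[27]=23  'eefbfeafddbd'
  #28 SA[28]=24  'efbfeafddbd'
  #29 SA[29]=17  'faedbfeefbfeafddbd'
  #30 SA[30]=4  'fbacbcbbaeeedfaedbfeefbfeafddbd'
  #31 SA[31]=25  'fbfeafddbd'
  #32 SA[32]=30  'fddbd'
  #33 SA[33]=27  'feafddbd'
  #34 SA[34]=22  'feefbfeafddbd'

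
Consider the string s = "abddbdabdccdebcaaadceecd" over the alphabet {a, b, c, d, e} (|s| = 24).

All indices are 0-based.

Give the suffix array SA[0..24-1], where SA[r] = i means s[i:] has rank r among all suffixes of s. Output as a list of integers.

[15, 16, 6, 0, 17, 13, 4, 7, 1, 14, 9, 22, 10, 19, 23, 5, 3, 8, 18, 2, 11, 12, 21, 20]

sorted suffixes:
  #0 SA[0]=15  'aaadceecd'
  #1 SA[1]=16  'aadceecd'
  #2 SA[2]=6  'abdccdebcaaadceecd'
  #3 SA[3]=0  'abddbdabdccdebcaaadceecd'
  #4 SA[4]=17  'adceecd'
  #5 SA[5]=13  'bcaaadceecd'
  #6 SA[6]=4  'bdabdccdebcaaadceecd'
  #7 SA[7]=7  'bdccdebcaaadceecd'
  #8 SA[8]=1  'bddbdabdccdebcaaadceecd'
  #9 SA[9]=14  'caaadceecd'
  #10 SA[10]=9  'ccdebcaaadceecd'
  #11 SA[11]=22  'cd'
  #12 SA[12]=10  'cdebcaaadceecd'
  #13 SA[13]=19  'ceecd'
  #14 SA[14]=23  'd'
  #15 SA[15]=5  'dabdccdebcaaadceecd'
  #16 SA[16]=3  'dbdabdccdebcaaadceecd'
  #17 SA[17]=8  'dccdebcaaadceecd'
  #18 SA[18]=18  'dceecd'
  #19 SA[19]=2  'ddbdabdccdebcaaadceecd'
  #20 SA[20]=11  'debcaaadceecd'
  #21 SA[21]=12  'ebcaaadceecd'
  #22 SA[22]=21  'ecd'
  #23 SA[23]=20  'eecd'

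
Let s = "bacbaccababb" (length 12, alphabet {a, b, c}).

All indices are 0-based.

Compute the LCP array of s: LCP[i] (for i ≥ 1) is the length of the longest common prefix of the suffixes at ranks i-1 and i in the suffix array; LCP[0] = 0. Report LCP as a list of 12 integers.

[0, 2, 1, 2, 0, 1, 2, 3, 1, 0, 1, 1]

rank | idx | suffix
   0 |   7 | ababb
   1 |   9 | abb
   2 |   1 | acbaccababb
   3 |   4 | accababb
   4 |  11 | b
   5 |   8 | babb
   6 |   0 | bacbaccababb
   7 |   3 | baccababb
   8 |  10 | bb
   9 |   6 | cababb
  10 |   2 | cbaccababb
  11 |   5 | ccababb

SA = [7, 9, 1, 4, 11, 8, 0, 3, 10, 6, 2, 5]
rank  pair      lcp
   1  s[7:],s[9:]  2  'ab'
   2  s[9:],s[1:]  1  'a'
   3  s[1:],s[4:]  2  'ac'
   4  s[4:],s[11:]  0  ''
   5  s[11:],s[8:]  1  'b'
   6  s[8:],s[0:]  2  'ba'
   7  s[0:],s[3:]  3  'bac'
   8  s[3:],s[10:]  1  'b'
   9  s[10:],s[6:]  0  ''
  10  s[6:],s[2:]  1  'c'
  11  s[2:],s[5:]  1  'c'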